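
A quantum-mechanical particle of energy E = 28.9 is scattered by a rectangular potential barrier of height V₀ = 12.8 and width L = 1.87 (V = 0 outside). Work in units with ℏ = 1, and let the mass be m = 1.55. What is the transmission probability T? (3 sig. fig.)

T = 0.969

E > V₀: inside the barrier k₂ = √(2m(E − V₀))/ℏ = 7.065, k₂L = 13.21.
Matching at both interfaces gives T⁻¹ = 1 + V₀² sin²(k₂L) / [4E(E − V₀)] = 1.032, hence T = 0.969.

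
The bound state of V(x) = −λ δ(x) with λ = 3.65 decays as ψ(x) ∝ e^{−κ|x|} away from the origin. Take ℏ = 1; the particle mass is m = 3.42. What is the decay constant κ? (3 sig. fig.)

Integrating the TISE across x = 0 gives the cusp condition ψ'(0⁺) − ψ'(0⁻) = −(2mλ/ℏ²)ψ(0).
With ψ ∝ e^{−κ|x|} this yields −2κ = −2mλ/ℏ², so κ = mλ/ℏ² = 12.48.

κ = 12.5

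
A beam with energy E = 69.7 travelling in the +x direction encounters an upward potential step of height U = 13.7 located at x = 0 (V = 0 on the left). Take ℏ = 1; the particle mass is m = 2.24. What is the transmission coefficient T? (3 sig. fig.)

T = 0.997

The wavenumbers are k₁ = √(2mE)/ℏ = 17.67 on the left and k₂ = √(2m(E − U))/ℏ = 15.84 on the right.
Matching ψ and ψ′ at x = 0 gives r = (k₁ − k₂)/(k₁ + k₂), so R = r² = 0.002987 and T = 1 − R = 0.9970.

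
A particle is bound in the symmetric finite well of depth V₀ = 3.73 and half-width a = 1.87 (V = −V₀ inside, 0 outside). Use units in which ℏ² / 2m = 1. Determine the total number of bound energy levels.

Define the well-strength parameter z₀ = (a/ℏ)√(2mV₀) = 1.87 × √(2·0.5·3.73) = 3.612.
A new bound state (alternating even/odd) appears each time z₀ passes a multiple of π/2, so N = ⌊2z₀/π⌋ + 1 = ⌊2.299⌋ + 1 = 3.

N = 3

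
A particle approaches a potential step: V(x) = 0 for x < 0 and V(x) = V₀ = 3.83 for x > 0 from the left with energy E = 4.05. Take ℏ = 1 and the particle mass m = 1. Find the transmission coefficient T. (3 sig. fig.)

On each side the TISE gives plane waves with k = √(2m(E − V))/ℏ: k₁ = √(2·1·4.05) = 2.846, k₂ = √(2·1·0.22) = 0.6633.
Continuity of ψ and ψ′ at the step yields the reflection amplitude r = (k₁ − k₂)/(k₁ + k₂) = 0.6220; thus R = |r|² = 0.3868, T = 0.6132.

T = 0.613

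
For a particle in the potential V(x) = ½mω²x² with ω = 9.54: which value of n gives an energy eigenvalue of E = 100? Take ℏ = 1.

Invert E_n = (n + ½)ℏω: n = E/ℏω − ½ = 9.982, so n = 10.

n = 10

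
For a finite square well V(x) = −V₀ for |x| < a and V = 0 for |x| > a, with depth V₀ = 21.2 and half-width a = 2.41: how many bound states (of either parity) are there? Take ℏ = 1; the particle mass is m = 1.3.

N = 12

Define the well-strength parameter z₀ = (a/ℏ)√(2mV₀) = 2.41 × √(2·1.3·21.2) = 17.89.
The even/odd transcendental equations gain one root per π/2 in z₀, giving N = 1 + ⌊2z₀/π⌋ = 1 + ⌊11.39⌋ = 12.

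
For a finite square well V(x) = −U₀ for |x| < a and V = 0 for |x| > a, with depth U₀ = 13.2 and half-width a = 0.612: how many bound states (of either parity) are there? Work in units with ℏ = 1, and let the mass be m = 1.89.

The dimensionless depth is z₀ = a√(2mU₀)/ℏ = 0.612 × √(49.90) = 4.323.
A new bound state (alternating even/odd) appears each time z₀ passes a multiple of π/2, so N = ⌊2z₀/π⌋ + 1 = ⌊2.752⌋ + 1 = 3.

N = 3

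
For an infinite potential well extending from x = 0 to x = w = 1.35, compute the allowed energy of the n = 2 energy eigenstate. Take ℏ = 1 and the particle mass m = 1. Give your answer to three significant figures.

The infinite-well eigenfunctions ψ_n = √(2/w) sin(nπx/w) vanish at both walls, giving E_n = n²π²ℏ²/(2mw²).
E_2 = 2² × π² / (2 × 1 × 1.35²) = 10.83.

E = 10.8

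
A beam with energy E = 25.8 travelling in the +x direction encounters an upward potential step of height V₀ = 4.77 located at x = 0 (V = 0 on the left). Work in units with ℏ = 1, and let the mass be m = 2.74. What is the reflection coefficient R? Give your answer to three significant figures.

The wavenumbers are k₁ = √(2mE)/ℏ = 11.89 on the left and k₂ = √(2m(E − V₀))/ℏ = 10.74 on the right.
Matching ψ and ψ′ at x = 0 gives r = (k₁ − k₂)/(k₁ + k₂), so R = r² = 0.002607 and T = 1 − R = 0.9974.

R = 0.00261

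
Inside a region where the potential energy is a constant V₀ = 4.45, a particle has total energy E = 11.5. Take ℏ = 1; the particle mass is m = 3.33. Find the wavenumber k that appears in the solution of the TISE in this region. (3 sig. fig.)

With E > V₀ the solution is oscillatory, ψ ∝ e^{±ikx} with k = √(2m(E − V₀))/ℏ.
k = √(2 × 3.33 × 7.05) = 6.852.

k = 6.85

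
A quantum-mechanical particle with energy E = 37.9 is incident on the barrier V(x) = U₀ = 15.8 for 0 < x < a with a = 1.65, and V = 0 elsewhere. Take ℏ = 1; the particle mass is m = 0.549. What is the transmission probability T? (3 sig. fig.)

Above the barrier the interior wavenumber is k₂ = √(2m(E − U₀))/ℏ = 4.926, giving phase k₂a = 8.128.
T = [1 + U₀² sin²(k₂a) / (4E(E − U₀))]⁻¹ = 1/1.069 = 0.935.

T = 0.935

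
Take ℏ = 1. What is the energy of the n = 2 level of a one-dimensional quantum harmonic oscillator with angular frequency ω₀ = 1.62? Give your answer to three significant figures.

E = 4.05

The oscillator eigenvalues are E_n = ℏω₀(n + ½), so E_2 = 1.62 × 2.5 = 4.050.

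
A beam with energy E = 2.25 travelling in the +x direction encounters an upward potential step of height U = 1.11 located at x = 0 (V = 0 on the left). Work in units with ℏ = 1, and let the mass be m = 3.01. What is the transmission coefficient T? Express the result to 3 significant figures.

T = 0.972

The wavenumbers are k₁ = √(2mE)/ℏ = 3.680 on the left and k₂ = √(2m(E − U))/ℏ = 2.620 on the right.
Continuity of ψ and ψ′ at the step yields the reflection amplitude r = (k₁ − k₂)/(k₁ + k₂) = 0.1684; thus R = |r|² = 0.02834, T = 0.9717.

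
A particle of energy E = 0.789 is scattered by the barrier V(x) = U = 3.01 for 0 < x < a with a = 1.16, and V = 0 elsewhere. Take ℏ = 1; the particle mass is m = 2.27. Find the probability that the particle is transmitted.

T = 0.00195

Since E < U the interior solution is evanescent with decay constant κ = √(2m(U − E))/ℏ = 3.175.
κa = 3.683, sinh(κa) = 19.88.
The exact tunnelling result is T⁻¹ = 1 + U² sinh²(κa) / [4E(U − E)] = 511.8, so T = 0.00195.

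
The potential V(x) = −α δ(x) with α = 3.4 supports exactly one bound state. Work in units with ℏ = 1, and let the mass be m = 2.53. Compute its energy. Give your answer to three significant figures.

E = -14.6

For x ≠ 0 the bound state is ψ ∝ e^{−κ|x|}; integrating the TISE across the delta gives the cusp condition 2κ = 2mα/ℏ², so κ = 8.602.
Then E = −ℏ²κ²/(2m) = −mα²/(2ℏ²) = -14.62.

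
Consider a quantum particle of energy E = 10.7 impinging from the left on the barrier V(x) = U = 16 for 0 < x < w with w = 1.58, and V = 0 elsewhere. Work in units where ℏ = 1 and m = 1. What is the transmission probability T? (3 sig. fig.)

E < U: inside the barrier ψ ∝ e^{±κx} with κ = √(2m(U − E))/ℏ = 3.256.
κw = 5.144, sinh(κw) = 85.71.
Matching ψ, ψ′ at both faces gives T = [1 + U² sinh²(κw) / (4E(U − E))]⁻¹ = 1/8291 = 0.000121.

T = 0.000121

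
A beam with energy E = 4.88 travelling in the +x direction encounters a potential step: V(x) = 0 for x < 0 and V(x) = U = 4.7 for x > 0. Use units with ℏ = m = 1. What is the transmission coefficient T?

T = 0.541

On each side the TISE gives plane waves with k = √(2m(E − V))/ℏ: k₁ = √(2·1·4.88) = 3.124, k₂ = √(2·1·0.18) = 0.6000.
Matching ψ and ψ′ at x = 0 gives r = (k₁ − k₂)/(k₁ + k₂), so R = r² = 0.4594 and T = 1 − R = 0.5406.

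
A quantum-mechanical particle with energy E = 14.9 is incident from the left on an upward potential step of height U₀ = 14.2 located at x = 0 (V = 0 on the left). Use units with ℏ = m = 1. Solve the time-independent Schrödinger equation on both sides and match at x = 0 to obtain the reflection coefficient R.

On each side the TISE gives plane waves with k = √(2m(E − V))/ℏ: k₁ = √(2·1·14.9) = 5.459, k₂ = √(2·1·0.7) = 1.183.
Continuity of ψ and ψ′ at the step yields the reflection amplitude r = (k₁ − k₂)/(k₁ + k₂) = 0.6437; thus R = |r|² = 0.4144, T = 0.5856.

R = 0.414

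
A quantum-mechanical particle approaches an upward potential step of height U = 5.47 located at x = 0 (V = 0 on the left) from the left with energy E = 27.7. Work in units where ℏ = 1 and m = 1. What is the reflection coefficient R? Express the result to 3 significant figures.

R = 0.00302

On each side the TISE gives plane waves with k = √(2m(E − V))/ℏ: k₁ = √(2·1·27.7) = 7.443, k₂ = √(2·1·22.23) = 6.668.
Matching ψ and ψ′ at x = 0 gives r = (k₁ − k₂)/(k₁ + k₂), so R = r² = 0.003019 and T = 1 − R = 0.9970.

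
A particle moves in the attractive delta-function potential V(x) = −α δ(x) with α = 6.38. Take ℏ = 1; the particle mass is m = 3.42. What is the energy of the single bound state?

The bound state is ψ(x) = √κ e^{−κ|x|}. The derivative jump ψ'(0⁺) − ψ'(0⁻) = −(2mα/ℏ²)ψ(0) fixes κ = mα/ℏ² = 21.82.
Then E = −ℏ²κ²/(2m) = −mα²/(2ℏ²) = -69.60.

E = -69.6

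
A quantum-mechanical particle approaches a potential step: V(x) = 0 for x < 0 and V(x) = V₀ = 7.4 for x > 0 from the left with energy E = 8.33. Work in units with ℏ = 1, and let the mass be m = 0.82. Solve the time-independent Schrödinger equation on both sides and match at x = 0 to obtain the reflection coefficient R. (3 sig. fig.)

On each side the TISE gives plane waves with k = √(2m(E − V))/ℏ: k₁ = √(2·0.82·8.33) = 3.696, k₂ = √(2·0.82·0.93) = 1.235.
Matching ψ and ψ′ at x = 0 gives r = (k₁ − k₂)/(k₁ + k₂), so R = r² = 0.2491 and T = 1 − R = 0.7509.

R = 0.249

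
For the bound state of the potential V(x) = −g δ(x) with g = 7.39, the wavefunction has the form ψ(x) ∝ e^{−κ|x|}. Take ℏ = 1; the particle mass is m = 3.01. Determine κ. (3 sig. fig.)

κ = 22.2

Integrate −(ℏ²/2m)ψ'' − gδ(x)ψ = Eψ from −ε to +ε: the ψ'' term gives ψ'(0⁺) − ψ'(0⁻) and the δ term gives −(2mg/ℏ²)ψ(0).
With ψ ∝ e^{−κ|x|} this yields −2κ = −2mg/ℏ², so κ = mg/ℏ² = 22.24.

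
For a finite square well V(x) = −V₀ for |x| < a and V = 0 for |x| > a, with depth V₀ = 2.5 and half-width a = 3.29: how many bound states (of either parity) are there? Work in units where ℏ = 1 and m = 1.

N = 5

Define the well-strength parameter z₀ = (a/ℏ)√(2mV₀) = 3.29 × √(2·1·2.5) = 7.357.
A new bound state (alternating even/odd) appears each time z₀ passes a multiple of π/2, so N = ⌊2z₀/π⌋ + 1 = ⌊4.683⌋ + 1 = 5.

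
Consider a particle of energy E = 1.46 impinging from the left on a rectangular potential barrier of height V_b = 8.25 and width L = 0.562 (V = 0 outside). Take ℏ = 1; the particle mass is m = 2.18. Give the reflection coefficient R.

E < V_b: inside the barrier ψ ∝ e^{±κx} with κ = √(2m(V_b − E))/ℏ = 5.441.
κL = 3.058, sinh(κL) = 10.62.
The exact tunnelling result is T⁻¹ = 1 + V_b² sinh²(κL) / [4E(V_b − E)] = 194.5, so T = 0.00514.
R = 1 − T = 0.995.

R = 0.995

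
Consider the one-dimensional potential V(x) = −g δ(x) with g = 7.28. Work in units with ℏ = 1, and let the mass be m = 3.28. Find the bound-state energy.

The bound state is ψ(x) = √κ e^{−κ|x|}. The derivative jump ψ'(0⁺) − ψ'(0⁻) = −(2mg/ℏ²)ψ(0) fixes κ = mg/ℏ² = 23.88.
Then E = −ℏ²κ²/(2m) = −mg²/(2ℏ²) = -86.92.

E = -86.9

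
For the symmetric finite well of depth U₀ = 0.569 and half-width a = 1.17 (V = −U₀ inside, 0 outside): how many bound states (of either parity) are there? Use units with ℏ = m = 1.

N = 1

Define the well-strength parameter z₀ = (a/ℏ)√(2mU₀) = 1.17 × √(2·1·0.569) = 1.248.
The even/odd transcendental equations gain one root per π/2 in z₀, giving N = 1 + ⌊2z₀/π⌋ = 1 + ⌊0.7946⌋ = 1.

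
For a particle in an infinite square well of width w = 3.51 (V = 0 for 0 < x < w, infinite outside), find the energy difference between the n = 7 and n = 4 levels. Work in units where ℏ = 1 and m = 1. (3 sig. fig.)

ΔE = 13.2

E_n = n²π²ℏ²/(2mw²), so ΔE = (7² − 4²) π²ℏ²/(2mw²).
ΔE = 33 × π² / (2 × 1 × 3.51²) = 13.22.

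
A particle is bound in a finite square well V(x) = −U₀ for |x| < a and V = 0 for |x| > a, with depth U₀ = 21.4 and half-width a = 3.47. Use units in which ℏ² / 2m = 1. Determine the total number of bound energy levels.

Define the well-strength parameter z₀ = (a/ℏ)√(2mU₀) = 3.47 × √(2·0.5·21.4) = 16.05.
A new bound state (alternating even/odd) appears each time z₀ passes a multiple of π/2, so N = ⌊2z₀/π⌋ + 1 = ⌊10.22⌋ + 1 = 11.

N = 11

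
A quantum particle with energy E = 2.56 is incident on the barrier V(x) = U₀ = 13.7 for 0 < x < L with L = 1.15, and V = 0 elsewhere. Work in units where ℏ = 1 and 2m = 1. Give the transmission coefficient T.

T = 0.00113

E < U₀: inside the barrier ψ ∝ e^{±κx} with κ = √(2m(U₀ − E))/ℏ = 3.338.
κL = 3.838, sinh(κL) = 23.21.
Matching ψ, ψ′ at both faces gives T = [1 + U₀² sinh²(κL) / (4E(U₀ − E))]⁻¹ = 1/887.6 = 0.00113.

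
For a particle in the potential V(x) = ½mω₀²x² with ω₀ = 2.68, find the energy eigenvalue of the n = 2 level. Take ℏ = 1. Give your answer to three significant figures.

E = 6.70

The oscillator eigenvalues are E_n = ℏω₀(n + ½), so E_2 = 2.68 × 2.5 = 6.700.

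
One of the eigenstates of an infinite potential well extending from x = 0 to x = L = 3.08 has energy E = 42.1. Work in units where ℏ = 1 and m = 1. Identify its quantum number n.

n = 9

From E_n = n²π²ℏ²/(2mL²) invert to n = √(2mL²E)/(πℏ).
n = (3.08/π) × √(2 × 1 × 42.1) = 8.996 → n = 9.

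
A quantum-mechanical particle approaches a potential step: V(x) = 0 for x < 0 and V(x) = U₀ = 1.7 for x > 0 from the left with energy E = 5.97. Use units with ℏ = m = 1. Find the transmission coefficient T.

The wavenumbers are k₁ = √(2mE)/ℏ = 3.455 on the left and k₂ = √(2m(E − U₀))/ℏ = 2.922 on the right.
Matching ψ and ψ′ at x = 0 gives r = (k₁ − k₂)/(k₁ + k₂), so R = r² = 0.006987 and T = 1 − R = 0.9930.

T = 0.993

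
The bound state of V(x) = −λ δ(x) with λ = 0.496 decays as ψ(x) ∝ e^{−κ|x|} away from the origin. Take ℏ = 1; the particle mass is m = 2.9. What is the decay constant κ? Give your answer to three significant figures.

Integrate −(ℏ²/2m)ψ'' − λδ(x)ψ = Eψ from −ε to +ε: the ψ'' term gives ψ'(0⁺) − ψ'(0⁻) and the δ term gives −(2mλ/ℏ²)ψ(0).
With ψ ∝ e^{−κ|x|} this yields −2κ = −2mλ/ℏ², so κ = mλ/ℏ² = 1.438.

κ = 1.44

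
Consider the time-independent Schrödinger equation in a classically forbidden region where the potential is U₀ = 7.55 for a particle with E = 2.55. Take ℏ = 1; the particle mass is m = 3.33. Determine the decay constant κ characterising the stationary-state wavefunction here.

Since E < U₀ the TISE in this region is ψ'' = κ²ψ with κ = √(2m(U₀ − E))/ℏ.
κ = √(2 × 3.33 × 5) = 5.771.

κ = 5.77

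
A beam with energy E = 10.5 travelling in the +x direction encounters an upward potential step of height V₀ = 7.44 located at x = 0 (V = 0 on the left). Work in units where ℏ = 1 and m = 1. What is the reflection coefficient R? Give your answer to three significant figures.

R = 0.0893

On each side the TISE gives plane waves with k = √(2m(E − V))/ℏ: k₁ = √(2·1·10.5) = 4.583, k₂ = √(2·1·3.06) = 2.474.
Continuity of ψ and ψ′ at the step yields the reflection amplitude r = (k₁ − k₂)/(k₁ + k₂) = 0.2988; thus R = |r|² = 0.08930, T = 0.9107.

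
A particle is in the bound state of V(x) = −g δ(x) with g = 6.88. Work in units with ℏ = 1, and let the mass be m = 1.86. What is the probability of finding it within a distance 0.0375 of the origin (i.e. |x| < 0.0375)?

The normalised bound state is ψ = √κ e^{−κ|x|} with κ = mg/ℏ² = 12.80.
P(|x| < d) = ∫_{−d}^{d} κ e^{−2κ|x|} dx = 1 − e^{−2κd} = 1 − e^{−0.9598} = 0.6170.

P = 0.617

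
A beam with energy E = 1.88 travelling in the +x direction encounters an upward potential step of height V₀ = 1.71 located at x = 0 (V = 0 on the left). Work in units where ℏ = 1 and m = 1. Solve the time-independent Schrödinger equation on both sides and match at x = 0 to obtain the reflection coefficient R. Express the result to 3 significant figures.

On each side the TISE gives plane waves with k = √(2m(E − V))/ℏ: k₁ = √(2·1·1.88) = 1.939, k₂ = √(2·1·0.17) = 0.5831.
Matching ψ and ψ′ at x = 0 gives r = (k₁ − k₂)/(k₁ + k₂), so R = r² = 0.2890 and T = 1 − R = 0.7110.

R = 0.289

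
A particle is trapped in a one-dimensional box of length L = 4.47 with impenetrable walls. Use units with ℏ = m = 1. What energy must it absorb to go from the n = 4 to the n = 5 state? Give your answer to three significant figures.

E_n = n²π²ℏ²/(2mL²), so ΔE = (5² − 4²) π²ℏ²/(2mL²).
ΔE = 9 × π² / (2 × 1 × 4.47²) = 2.223.

ΔE = 2.22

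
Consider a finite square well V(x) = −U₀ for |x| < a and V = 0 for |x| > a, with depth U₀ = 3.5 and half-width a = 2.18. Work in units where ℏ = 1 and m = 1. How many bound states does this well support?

N = 4

Define the well-strength parameter z₀ = (a/ℏ)√(2mU₀) = 2.18 × √(2·1·3.5) = 5.768.
The even/odd transcendental equations gain one root per π/2 in z₀, giving N = 1 + ⌊2z₀/π⌋ = 1 + ⌊3.672⌋ = 4.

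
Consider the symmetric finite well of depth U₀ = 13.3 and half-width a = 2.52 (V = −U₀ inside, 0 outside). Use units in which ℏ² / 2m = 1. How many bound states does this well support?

Define the well-strength parameter z₀ = (a/ℏ)√(2mU₀) = 2.52 × √(2·0.5·13.3) = 9.190.
A new bound state (alternating even/odd) appears each time z₀ passes a multiple of π/2, so N = ⌊2z₀/π⌋ + 1 = ⌊5.851⌋ + 1 = 6.

N = 6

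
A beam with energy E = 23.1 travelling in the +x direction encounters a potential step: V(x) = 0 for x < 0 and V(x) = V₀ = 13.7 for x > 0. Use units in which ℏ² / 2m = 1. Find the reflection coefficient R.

R = 0.0489

On each side the TISE gives plane waves with k = √(2m(E − V))/ℏ: k₁ = √(2·½·23.1) = 4.806, k₂ = √(2·½·9.4) = 3.066.
Matching ψ and ψ′ at x = 0 gives r = (k₁ − k₂)/(k₁ + k₂), so R = r² = 0.04887 and T = 1 − R = 0.9511.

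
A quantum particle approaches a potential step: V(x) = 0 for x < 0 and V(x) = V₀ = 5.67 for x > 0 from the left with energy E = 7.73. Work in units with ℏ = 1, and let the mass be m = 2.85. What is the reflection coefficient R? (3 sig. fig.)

R = 0.102

The wavenumbers are k₁ = √(2mE)/ℏ = 6.638 on the left and k₂ = √(2m(E − V₀))/ℏ = 3.427 on the right.
Continuity of ψ and ψ′ at the step yields the reflection amplitude r = (k₁ − k₂)/(k₁ + k₂) = 0.3191; thus R = |r|² = 0.1018, T = 0.8982.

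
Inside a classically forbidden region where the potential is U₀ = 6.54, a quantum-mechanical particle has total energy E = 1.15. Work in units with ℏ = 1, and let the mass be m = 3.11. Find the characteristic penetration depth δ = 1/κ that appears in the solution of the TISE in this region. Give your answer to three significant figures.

Since E < U₀ the TISE in this region is ψ'' = κ²ψ with κ = √(2m(U₀ − E))/ℏ.
κ = √(2 × 3.11 × 5.39) = 5.790. The penetration depth is δ = 1/κ = 0.173.

δ = 0.173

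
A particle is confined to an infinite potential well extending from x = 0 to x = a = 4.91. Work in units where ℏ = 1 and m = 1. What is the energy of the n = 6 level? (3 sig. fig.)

The infinite-well eigenfunctions ψ_n = √(2/a) sin(nπx/a) vanish at both walls, giving E_n = n²π²ℏ²/(2ma²).
E_6 = 6² × π² / (2 × 1 × 4.91²) = 7.369.

E = 7.37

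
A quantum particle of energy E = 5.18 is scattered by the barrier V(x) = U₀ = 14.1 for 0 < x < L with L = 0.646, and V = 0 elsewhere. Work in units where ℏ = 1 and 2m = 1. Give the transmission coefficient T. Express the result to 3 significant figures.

T = 0.0757

E < U₀: inside the barrier ψ ∝ e^{±κx} with κ = √(2m(U₀ − E))/ℏ = 2.987.
κL = 1.929, sinh(κL) = 3.370.
Matching ψ, ψ′ at both faces gives T = [1 + U₀² sinh²(κL) / (4E(U₀ − E))]⁻¹ = 1/13.22 = 0.0757.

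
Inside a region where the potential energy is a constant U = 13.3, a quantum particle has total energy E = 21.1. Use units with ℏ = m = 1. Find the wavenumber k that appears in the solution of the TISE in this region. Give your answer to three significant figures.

With E > U the solution is oscillatory, ψ ∝ e^{±ikx} with k = √(2m(E − U))/ℏ.
k = √(2 × 1 × 7.8) = 3.950.

k = 3.95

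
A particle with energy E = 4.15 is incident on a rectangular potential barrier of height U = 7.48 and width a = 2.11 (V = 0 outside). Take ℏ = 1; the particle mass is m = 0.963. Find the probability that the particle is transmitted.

E < U: inside the barrier ψ ∝ e^{±κx} with κ = √(2m(U − E))/ℏ = 2.533.
κa = 5.344, sinh(κa) = 104.6.
The exact tunnelling result is T⁻¹ = 1 + U² sinh²(κa) / [4E(U − E)] = 11080, so T = 0.0000902.

T = 0.0000902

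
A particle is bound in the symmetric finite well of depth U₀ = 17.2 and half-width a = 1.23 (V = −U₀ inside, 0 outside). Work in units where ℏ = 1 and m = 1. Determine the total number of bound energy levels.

Define the well-strength parameter z₀ = (a/ℏ)√(2mU₀) = 1.23 × √(2·1·17.2) = 7.214.
A new bound state (alternating even/odd) appears each time z₀ passes a multiple of π/2, so N = ⌊2z₀/π⌋ + 1 = ⌊4.593⌋ + 1 = 5.

N = 5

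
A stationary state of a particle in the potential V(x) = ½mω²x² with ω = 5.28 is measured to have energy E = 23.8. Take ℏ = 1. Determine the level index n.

n = 4

E_n = ℏω(n + ½) ⇒ n = E/(ℏω) − ½ = 23.8/5.28 − 0.5 = 4.008 → n = 4.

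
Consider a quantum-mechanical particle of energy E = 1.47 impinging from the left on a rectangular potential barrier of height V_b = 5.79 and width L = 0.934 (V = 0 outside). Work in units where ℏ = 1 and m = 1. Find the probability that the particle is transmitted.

T = 0.0124

Since E < V_b the interior solution is evanescent with decay constant κ = √(2m(V_b − E))/ℏ = 2.939.
κL = 2.745, sinh(κL) = 7.753.
The exact tunnelling result is T⁻¹ = 1 + V_b² sinh²(κL) / [4E(V_b − E)] = 80.33, so T = 0.0124.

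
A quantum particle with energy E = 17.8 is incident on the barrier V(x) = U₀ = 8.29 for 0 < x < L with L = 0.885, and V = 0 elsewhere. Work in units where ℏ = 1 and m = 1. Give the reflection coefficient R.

Above the barrier the interior wavenumber is k₂ = √(2m(E − U₀))/ℏ = 4.361, giving phase k₂L = 3.860.
T = [1 + U₀² sin²(k₂L) / (4E(E − U₀))]⁻¹ = 1/1.044 = 0.958.
R = 1 − T = 0.0421.

R = 0.0421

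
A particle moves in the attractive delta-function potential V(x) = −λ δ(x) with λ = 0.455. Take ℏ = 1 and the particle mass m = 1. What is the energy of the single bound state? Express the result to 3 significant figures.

E = -0.104

The bound state is ψ(x) = √κ e^{−κ|x|}. The derivative jump ψ'(0⁺) − ψ'(0⁻) = −(2mλ/ℏ²)ψ(0) fixes κ = mλ/ℏ² = 0.4550.
Then E = −ℏ²κ²/(2m) = −mλ²/(2ℏ²) = -0.1035.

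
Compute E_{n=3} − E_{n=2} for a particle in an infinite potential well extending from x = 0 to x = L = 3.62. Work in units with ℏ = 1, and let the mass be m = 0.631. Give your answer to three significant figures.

ΔE = 2.98

E_n = n²π²ℏ²/(2mL²), so ΔE = (3² − 2²) π²ℏ²/(2mL²).
ΔE = 5 × π² / (2 × 0.631 × 3.62²) = 2.984.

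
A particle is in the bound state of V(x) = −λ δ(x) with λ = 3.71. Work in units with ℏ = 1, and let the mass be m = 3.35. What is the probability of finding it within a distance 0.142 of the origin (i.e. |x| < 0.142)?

P = 0.971

The normalised bound state is ψ = √κ e^{−κ|x|} with κ = mλ/ℏ² = 12.43.
P(|x| < d) = ∫_{−d}^{d} κ e^{−2κ|x|} dx = 1 − e^{−2κd} = 1 − e^{−3.530} = 0.9707.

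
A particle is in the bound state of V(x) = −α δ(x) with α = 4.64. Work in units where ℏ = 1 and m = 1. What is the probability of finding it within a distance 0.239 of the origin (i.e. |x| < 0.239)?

The normalised bound state is ψ = √κ e^{−κ|x|} with κ = mα/ℏ² = 4.640.
P(|x| < d) = ∫_{−d}^{d} κ e^{−2κ|x|} dx = 1 − e^{−2κd} = 1 − e^{−2.218} = 0.8912.

P = 0.891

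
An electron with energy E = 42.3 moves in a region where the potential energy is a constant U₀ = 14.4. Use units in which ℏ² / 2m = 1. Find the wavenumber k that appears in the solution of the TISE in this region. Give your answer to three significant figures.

k = 5.28

With E > U₀ the solution is oscillatory, ψ ∝ e^{±ikx} with k = √(2m(E − U₀))/ℏ.
k = √(2 × 0.5 × 27.9) = 5.282.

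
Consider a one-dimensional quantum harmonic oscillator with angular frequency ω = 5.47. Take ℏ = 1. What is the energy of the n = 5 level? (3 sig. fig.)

E = 30.1

The oscillator eigenvalues are E_n = ℏω(n + ½), so E_5 = 5.47 × 5.5 = 30.09.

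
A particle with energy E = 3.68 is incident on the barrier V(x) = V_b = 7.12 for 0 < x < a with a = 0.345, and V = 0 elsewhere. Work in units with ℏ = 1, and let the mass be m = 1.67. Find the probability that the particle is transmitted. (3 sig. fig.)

Since E < V_b the interior solution is evanescent with decay constant κ = √(2m(V_b − E))/ℏ = 3.390.
κa = 1.169, sinh(κa) = 1.455.
The exact tunnelling result is T⁻¹ = 1 + V_b² sinh²(κa) / [4E(V_b − E)] = 3.119, so T = 0.321.

T = 0.321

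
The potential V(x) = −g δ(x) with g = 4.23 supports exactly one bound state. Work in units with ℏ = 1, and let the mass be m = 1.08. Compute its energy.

E = -9.66

For x ≠ 0 the bound state is ψ ∝ e^{−κ|x|}; integrating the TISE across the delta gives the cusp condition 2κ = 2mg/ℏ², so κ = 4.568.
Then E = −ℏ²κ²/(2m) = −mg²/(2ℏ²) = -9.662.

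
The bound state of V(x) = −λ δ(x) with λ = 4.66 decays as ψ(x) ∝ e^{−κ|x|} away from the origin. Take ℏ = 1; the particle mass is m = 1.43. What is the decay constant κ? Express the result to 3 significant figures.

κ = 6.66

Integrating the TISE across x = 0 gives the cusp condition ψ'(0⁺) − ψ'(0⁻) = −(2mλ/ℏ²)ψ(0).
With ψ ∝ e^{−κ|x|} this yields −2κ = −2mλ/ℏ², so κ = mλ/ℏ² = 6.664.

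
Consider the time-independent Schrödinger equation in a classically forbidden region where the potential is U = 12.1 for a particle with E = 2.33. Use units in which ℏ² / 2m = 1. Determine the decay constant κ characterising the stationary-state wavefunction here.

Since E < U the TISE in this region is ψ'' = κ²ψ with κ = √(2m(U − E))/ℏ.
κ = √(2 × 0.5 × 9.77) = 3.126.

κ = 3.13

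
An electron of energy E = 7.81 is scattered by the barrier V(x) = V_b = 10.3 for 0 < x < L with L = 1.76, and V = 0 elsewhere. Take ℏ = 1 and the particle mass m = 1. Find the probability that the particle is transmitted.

T = 0.00114

E < V_b: inside the barrier ψ ∝ e^{±κx} with κ = √(2m(V_b − E))/ℏ = 2.232.
κL = 3.928, sinh(κL) = 25.38.
The exact tunnelling result is T⁻¹ = 1 + V_b² sinh²(κL) / [4E(V_b − E)] = 879.7, so T = 0.00114.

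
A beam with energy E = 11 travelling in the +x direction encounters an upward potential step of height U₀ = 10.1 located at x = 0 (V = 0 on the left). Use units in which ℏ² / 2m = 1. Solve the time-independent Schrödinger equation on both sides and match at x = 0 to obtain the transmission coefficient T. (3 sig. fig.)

T = 0.692

The wavenumbers are k₁ = √(2mE)/ℏ = 3.317 on the left and k₂ = √(2m(E − U₀))/ℏ = 0.9487 on the right.
Continuity of ψ and ψ′ at the step yields the reflection amplitude r = (k₁ − k₂)/(k₁ + k₂) = 0.5552; thus R = |r|² = 0.3082, T = 0.6918.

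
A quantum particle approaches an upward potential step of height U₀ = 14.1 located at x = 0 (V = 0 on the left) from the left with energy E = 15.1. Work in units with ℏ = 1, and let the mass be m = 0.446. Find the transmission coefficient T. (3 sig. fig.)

T = 0.651

The wavenumbers are k₁ = √(2mE)/ℏ = 3.670 on the left and k₂ = √(2m(E − U₀))/ℏ = 0.9445 on the right.
Continuity of ψ and ψ′ at the step yields the reflection amplitude r = (k₁ − k₂)/(k₁ + k₂) = 0.5907; thus R = |r|² = 0.3489, T = 0.6511.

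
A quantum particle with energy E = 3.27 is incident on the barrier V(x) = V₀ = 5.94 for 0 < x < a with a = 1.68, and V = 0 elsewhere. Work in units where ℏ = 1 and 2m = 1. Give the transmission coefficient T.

Since E < V₀ the interior solution is evanescent with decay constant κ = √(2m(V₀ − E))/ℏ = 1.634.
κa = 2.745, sinh(κa) = 7.751.
The exact tunnelling result is T⁻¹ = 1 + V₀² sinh²(κa) / [4E(V₀ − E)] = 61.70, so T = 0.0162.

T = 0.0162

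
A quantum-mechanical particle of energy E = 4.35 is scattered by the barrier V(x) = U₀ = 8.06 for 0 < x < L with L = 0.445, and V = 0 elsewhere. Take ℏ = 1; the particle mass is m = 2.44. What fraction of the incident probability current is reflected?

E < U₀: inside the barrier ψ ∝ e^{±κx} with κ = √(2m(U₀ − E))/ℏ = 4.255.
κL = 1.893, sinh(κL) = 3.246.
The exact tunnelling result is T⁻¹ = 1 + U₀² sinh²(κL) / [4E(U₀ − E)] = 11.60, so T = 0.0862.
R = 1 − T = 0.914.

R = 0.914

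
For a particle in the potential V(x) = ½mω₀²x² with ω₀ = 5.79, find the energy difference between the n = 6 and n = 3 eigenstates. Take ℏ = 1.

E_n = ℏω₀(n + ½), so ΔE = (6 − 3) ℏω₀ = 3 × 5.79 = 17.37.

ΔE = 17.4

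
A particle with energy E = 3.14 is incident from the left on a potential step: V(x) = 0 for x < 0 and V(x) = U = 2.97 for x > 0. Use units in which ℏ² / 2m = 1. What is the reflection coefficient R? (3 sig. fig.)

R = 0.387

The wavenumbers are k₁ = √(2mE)/ℏ = 1.772 on the left and k₂ = √(2m(E − U))/ℏ = 0.4123 on the right.
Matching ψ and ψ′ at x = 0 gives r = (k₁ − k₂)/(k₁ + k₂), so R = r² = 0.3875 and T = 1 − R = 0.6125.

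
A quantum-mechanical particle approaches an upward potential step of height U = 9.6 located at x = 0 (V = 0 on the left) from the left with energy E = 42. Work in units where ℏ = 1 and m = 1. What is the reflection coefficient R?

On each side the TISE gives plane waves with k = √(2m(E − V))/ℏ: k₁ = √(2·1·42) = 9.165, k₂ = √(2·1·32.4) = 8.050.
Continuity of ψ and ψ′ at the step yields the reflection amplitude r = (k₁ − k₂)/(k₁ + k₂) = 0.06479; thus R = |r|² = 0.004197, T = 0.9958.

R = 0.00420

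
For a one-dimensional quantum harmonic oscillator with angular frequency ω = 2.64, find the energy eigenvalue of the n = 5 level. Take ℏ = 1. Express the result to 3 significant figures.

Using E_n = (n + ½)ℏω: E_5 = 5.5 × 2.64 = 14.52.

E = 14.5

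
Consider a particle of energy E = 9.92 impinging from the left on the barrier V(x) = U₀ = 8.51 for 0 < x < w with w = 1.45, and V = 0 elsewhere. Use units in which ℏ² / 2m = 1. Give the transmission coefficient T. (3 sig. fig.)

Above the barrier the interior wavenumber is k₂ = √(2m(E − U₀))/ℏ = 1.187, giving phase k₂w = 1.722.
Matching at both interfaces gives T⁻¹ = 1 + U₀² sin²(k₂w) / [4E(E − U₀)] = 2.265, hence T = 0.441.

T = 0.441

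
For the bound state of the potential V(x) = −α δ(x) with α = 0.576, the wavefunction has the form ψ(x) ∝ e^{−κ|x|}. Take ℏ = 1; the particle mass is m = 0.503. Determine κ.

κ = 0.290

Integrating the TISE across x = 0 gives the cusp condition ψ'(0⁺) − ψ'(0⁻) = −(2mα/ℏ²)ψ(0).
With ψ ∝ e^{−κ|x|} this yields −2κ = −2mα/ℏ², so κ = mα/ℏ² = 0.2897.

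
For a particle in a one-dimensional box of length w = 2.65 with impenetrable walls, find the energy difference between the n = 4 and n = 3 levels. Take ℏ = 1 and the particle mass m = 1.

ΔE = 4.92

E_n = n²π²ℏ²/(2mw²), so ΔE = (4² − 3²) π²ℏ²/(2mw²).
ΔE = 7 × π² / (2 × 1 × 2.65²) = 4.919.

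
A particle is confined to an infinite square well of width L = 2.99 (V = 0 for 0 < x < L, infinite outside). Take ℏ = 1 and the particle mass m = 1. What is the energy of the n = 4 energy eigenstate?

Requiring ψ(0) = ψ(L) = 0 quantises k = nπ/L, hence E_n = ℏ²k²/2m = n²π²ℏ²/(2mL²).
E_4 = 4² × π² / (2 × 1 × 2.99²) = 8.832.

E = 8.83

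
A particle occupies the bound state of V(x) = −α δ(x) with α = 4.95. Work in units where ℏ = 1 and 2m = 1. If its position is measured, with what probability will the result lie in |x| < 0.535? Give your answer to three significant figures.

The normalised bound state is ψ = √κ e^{−κ|x|} with κ = mα/ℏ² = 2.475.
P(|x| < d) = ∫_{−d}^{d} κ e^{−2κ|x|} dx = 1 − e^{−2κd} = 1 − e^{−2.648} = 0.9292.

P = 0.929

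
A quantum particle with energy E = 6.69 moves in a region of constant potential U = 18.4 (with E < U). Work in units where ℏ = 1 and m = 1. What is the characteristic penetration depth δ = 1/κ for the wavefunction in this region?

δ = 0.207

Since E < U the TISE in this region is ψ'' = κ²ψ with κ = √(2m(U − E))/ℏ.
κ = √(2 × 1 × 11.71) = 4.839. The penetration depth is δ = 1/κ = 0.207.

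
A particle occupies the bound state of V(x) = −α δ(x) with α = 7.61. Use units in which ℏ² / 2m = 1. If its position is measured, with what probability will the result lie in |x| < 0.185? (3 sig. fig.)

The normalised bound state is ψ = √κ e^{−κ|x|} with κ = mα/ℏ² = 3.805.
P(|x| < d) = ∫_{−d}^{d} κ e^{−2κ|x|} dx = 1 − e^{−2κd} = 1 − e^{−1.408} = 0.7553.

P = 0.755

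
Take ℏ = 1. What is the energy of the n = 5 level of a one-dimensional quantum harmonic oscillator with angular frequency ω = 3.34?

E = 18.4

The oscillator eigenvalues are E_n = ℏω(n + ½), so E_5 = 3.34 × 5.5 = 18.37.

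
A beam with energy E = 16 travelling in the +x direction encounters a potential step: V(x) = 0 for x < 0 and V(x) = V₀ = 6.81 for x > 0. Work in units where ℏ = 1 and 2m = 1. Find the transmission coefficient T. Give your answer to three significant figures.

The wavenumbers are k₁ = √(2mE)/ℏ = 4.000 on the left and k₂ = √(2m(E − V₀))/ℏ = 3.032 on the right.
Matching ψ and ψ′ at x = 0 gives r = (k₁ − k₂)/(k₁ + k₂), so R = r² = 0.01897 and T = 1 − R = 0.9810.

T = 0.981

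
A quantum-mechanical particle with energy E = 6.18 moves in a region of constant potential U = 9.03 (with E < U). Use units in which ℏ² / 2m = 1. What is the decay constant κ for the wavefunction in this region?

Since E < U the TISE in this region is ψ'' = κ²ψ with κ = √(2m(U − E))/ℏ.
κ = √(2 × 0.5 × 2.85) = 1.688.

κ = 1.69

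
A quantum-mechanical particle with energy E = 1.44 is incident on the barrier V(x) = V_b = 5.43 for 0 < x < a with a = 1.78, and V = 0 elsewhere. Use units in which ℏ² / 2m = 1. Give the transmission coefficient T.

T = 0.00254

E < V_b: inside the barrier ψ ∝ e^{±κx} with κ = √(2m(V_b − E))/ℏ = 1.997.
κa = 3.556, sinh(κa) = 17.49.
Matching ψ, ψ′ at both faces gives T = [1 + V_b² sinh²(κa) / (4E(V_b − E))]⁻¹ = 1/393.4 = 0.00254.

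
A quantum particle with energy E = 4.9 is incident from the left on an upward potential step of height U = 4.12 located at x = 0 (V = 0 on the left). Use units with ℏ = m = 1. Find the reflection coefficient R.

R = 0.185

The wavenumbers are k₁ = √(2mE)/ℏ = 3.130 on the left and k₂ = √(2m(E − U))/ℏ = 1.249 on the right.
Matching ψ and ψ′ at x = 0 gives r = (k₁ − k₂)/(k₁ + k₂), so R = r² = 0.1846 and T = 1 − R = 0.8154.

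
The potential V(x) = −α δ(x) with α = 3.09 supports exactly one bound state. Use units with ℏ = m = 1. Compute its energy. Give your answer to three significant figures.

E = -4.77

The bound state is ψ(x) = √κ e^{−κ|x|}. The derivative jump ψ'(0⁺) − ψ'(0⁻) = −(2mα/ℏ²)ψ(0) fixes κ = mα/ℏ² = 3.090.
Then E = −ℏ²κ²/(2m) = −mα²/(2ℏ²) = -4.774.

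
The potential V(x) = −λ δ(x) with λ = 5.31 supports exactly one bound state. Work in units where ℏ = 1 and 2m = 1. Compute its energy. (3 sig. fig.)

E = -7.05

For x ≠ 0 the bound state is ψ ∝ e^{−κ|x|}; integrating the TISE across the delta gives the cusp condition 2κ = 2mλ/ℏ², so κ = 2.655.
Then E = −ℏ²κ²/(2m) = −mλ²/(2ℏ²) = -7.049.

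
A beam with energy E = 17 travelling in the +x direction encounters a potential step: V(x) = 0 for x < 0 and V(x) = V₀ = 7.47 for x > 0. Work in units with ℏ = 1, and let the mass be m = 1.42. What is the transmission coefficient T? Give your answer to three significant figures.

The wavenumbers are k₁ = √(2mE)/ℏ = 6.948 on the left and k₂ = √(2m(E − V₀))/ℏ = 5.202 on the right.
Continuity of ψ and ψ′ at the step yields the reflection amplitude r = (k₁ − k₂)/(k₁ + k₂) = 0.1437; thus R = |r|² = 0.02065, T = 0.9794.

T = 0.979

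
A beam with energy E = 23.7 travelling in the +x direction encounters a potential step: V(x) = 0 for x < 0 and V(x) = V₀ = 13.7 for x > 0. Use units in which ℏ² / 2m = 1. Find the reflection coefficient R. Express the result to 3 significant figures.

R = 0.0451

The wavenumbers are k₁ = √(2mE)/ℏ = 4.868 on the left and k₂ = √(2m(E − V₀))/ℏ = 3.162 on the right.
Matching ψ and ψ′ at x = 0 gives r = (k₁ − k₂)/(k₁ + k₂), so R = r² = 0.04513 and T = 1 − R = 0.9549.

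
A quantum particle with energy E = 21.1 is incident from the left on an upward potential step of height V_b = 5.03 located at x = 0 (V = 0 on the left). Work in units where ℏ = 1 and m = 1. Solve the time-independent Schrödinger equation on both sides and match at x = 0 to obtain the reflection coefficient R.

On each side the TISE gives plane waves with k = √(2m(E − V))/ℏ: k₁ = √(2·1·21.1) = 6.496, k₂ = √(2·1·16.07) = 5.669.
Matching ψ and ψ′ at x = 0 gives r = (k₁ − k₂)/(k₁ + k₂), so R = r² = 0.004621 and T = 1 − R = 0.9954.

R = 0.00462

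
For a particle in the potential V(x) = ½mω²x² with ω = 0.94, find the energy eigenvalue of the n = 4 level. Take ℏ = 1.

E = 4.23

Using E_n = (n + ½)ℏω: E_4 = 4.5 × 0.94 = 4.230.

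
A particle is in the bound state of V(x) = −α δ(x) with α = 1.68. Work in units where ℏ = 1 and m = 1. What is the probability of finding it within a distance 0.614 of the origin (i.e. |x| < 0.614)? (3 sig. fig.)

The normalised bound state is ψ = √κ e^{−κ|x|} with κ = mα/ℏ² = 1.680.
P(|x| < d) = ∫_{−d}^{d} κ e^{−2κ|x|} dx = 1 − e^{−2κd} = 1 − e^{−2.063} = 0.8729.

P = 0.873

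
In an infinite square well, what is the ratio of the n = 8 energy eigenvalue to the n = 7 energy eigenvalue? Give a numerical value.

E_n = n²π²ℏ²/(2mL²) so the ratio is n₂²/n₁² = 64/49 = 1.30612.

1.30612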